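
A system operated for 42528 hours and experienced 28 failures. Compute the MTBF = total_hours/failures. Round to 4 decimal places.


total_hours = 42528
failures = 28
MTBF = 42528 / 28
MTBF = 1518.8571

1518.8571


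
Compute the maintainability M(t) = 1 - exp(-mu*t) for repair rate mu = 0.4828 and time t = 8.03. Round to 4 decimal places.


mu = 0.4828, t = 8.03
mu * t = 0.4828 * 8.03 = 3.8769
exp(-3.8769) = 0.0207
M(t) = 1 - 0.0207
M(t) = 0.9793

0.9793


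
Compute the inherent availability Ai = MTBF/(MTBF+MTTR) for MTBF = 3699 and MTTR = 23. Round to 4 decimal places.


MTBF = 3699
MTTR = 23
MTBF + MTTR = 3722
Ai = 3699 / 3722
Ai = 0.9938

0.9938


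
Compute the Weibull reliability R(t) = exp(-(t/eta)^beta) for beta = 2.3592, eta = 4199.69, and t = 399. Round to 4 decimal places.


beta = 2.3592, eta = 4199.69, t = 399
t/eta = 399 / 4199.69 = 0.095
(t/eta)^beta = 0.095^2.3592 = 0.0039
R(t) = exp(-0.0039)
R(t) = 0.9961

0.9961


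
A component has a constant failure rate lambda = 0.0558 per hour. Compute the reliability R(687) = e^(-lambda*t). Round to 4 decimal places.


lambda = 0.0558
t = 687
lambda * t = 38.3346
R(t) = e^(-38.3346)
R(t) = 0.0

0.0


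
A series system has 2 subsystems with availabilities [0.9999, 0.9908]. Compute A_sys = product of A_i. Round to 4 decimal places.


Subsystems: [0.9999, 0.9908]
After subsystem 1 (A=0.9999): product = 0.9999
After subsystem 2 (A=0.9908): product = 0.9907
A_sys = 0.9907

0.9907


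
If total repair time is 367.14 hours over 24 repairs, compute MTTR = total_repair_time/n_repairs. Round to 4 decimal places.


total_repair_time = 367.14
n_repairs = 24
MTTR = 367.14 / 24
MTTR = 15.2975

15.2975


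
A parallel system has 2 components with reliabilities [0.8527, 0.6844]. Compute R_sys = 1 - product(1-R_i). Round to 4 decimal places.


Components: [0.8527, 0.6844]
(1 - 0.8527) = 0.1473, running product = 0.1473
(1 - 0.6844) = 0.3156, running product = 0.0465
Product of (1-R_i) = 0.0465
R_sys = 1 - 0.0465 = 0.9535

0.9535


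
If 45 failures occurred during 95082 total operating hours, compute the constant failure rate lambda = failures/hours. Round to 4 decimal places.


failures = 45
total_hours = 95082
lambda = 45 / 95082
lambda = 0.0005

0.0005


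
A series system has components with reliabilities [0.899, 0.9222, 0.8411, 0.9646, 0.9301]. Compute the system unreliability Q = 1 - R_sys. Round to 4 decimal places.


Components: [0.899, 0.9222, 0.8411, 0.9646, 0.9301]
After component 1: product = 0.899
After component 2: product = 0.8291
After component 3: product = 0.6973
After component 4: product = 0.6726
After component 5: product = 0.6256
R_sys = 0.6256
Q = 1 - 0.6256 = 0.3744

0.3744


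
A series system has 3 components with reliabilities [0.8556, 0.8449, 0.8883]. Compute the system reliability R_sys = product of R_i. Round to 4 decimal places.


Components: [0.8556, 0.8449, 0.8883]
After component 1 (R=0.8556): product = 0.8556
After component 2 (R=0.8449): product = 0.7229
After component 3 (R=0.8883): product = 0.6421
R_sys = 0.6421

0.6421


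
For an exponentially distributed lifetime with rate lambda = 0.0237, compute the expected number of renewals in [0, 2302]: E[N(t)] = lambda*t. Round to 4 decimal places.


lambda = 0.0237
t = 2302
E[N(t)] = lambda * t
E[N(t)] = 0.0237 * 2302
E[N(t)] = 54.5574

54.5574


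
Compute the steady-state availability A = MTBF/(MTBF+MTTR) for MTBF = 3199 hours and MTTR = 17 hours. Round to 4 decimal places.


MTBF = 3199
MTTR = 17
MTBF + MTTR = 3216
A = 3199 / 3216
A = 0.9947

0.9947


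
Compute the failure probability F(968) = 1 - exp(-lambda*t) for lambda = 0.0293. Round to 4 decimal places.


lambda = 0.0293, t = 968
lambda * t = 28.3624
exp(-28.3624) = 0.0
F(t) = 1 - 0.0
F(t) = 1.0

1.0


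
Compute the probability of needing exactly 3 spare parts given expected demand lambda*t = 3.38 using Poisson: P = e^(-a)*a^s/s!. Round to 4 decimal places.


a = 3.38, s = 3
e^(-a) = e^(-3.38) = 0.034
a^s = 3.38^3 = 38.6145
s! = 6
P = 0.034 * 38.6145 / 6
P = 0.2191

0.2191


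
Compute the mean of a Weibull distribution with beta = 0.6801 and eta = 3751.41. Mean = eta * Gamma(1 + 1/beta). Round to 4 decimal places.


beta = 0.6801, eta = 3751.41
1/beta = 1.4704
1 + 1/beta = 2.4704
Gamma(2.4704) = 1.3022
Mean = 3751.41 * 1.3022
Mean = 4885.1392

4885.1392


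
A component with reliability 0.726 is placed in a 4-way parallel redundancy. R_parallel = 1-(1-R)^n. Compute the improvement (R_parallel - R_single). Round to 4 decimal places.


R_single = 0.726, n = 4
1 - R_single = 0.274
(1 - R_single)^n = 0.274^4 = 0.0056
R_parallel = 1 - 0.0056 = 0.9944
Improvement = 0.9944 - 0.726
Improvement = 0.2684

0.2684


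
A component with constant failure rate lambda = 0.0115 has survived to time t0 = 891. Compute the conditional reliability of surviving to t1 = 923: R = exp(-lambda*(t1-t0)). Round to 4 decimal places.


lambda = 0.0115
t0 = 891, t1 = 923
t1 - t0 = 32
lambda * (t1-t0) = 0.0115 * 32 = 0.368
R = exp(-0.368)
R = 0.6921

0.6921


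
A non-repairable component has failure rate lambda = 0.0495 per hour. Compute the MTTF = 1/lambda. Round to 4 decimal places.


lambda = 0.0495
MTTF = 1 / 0.0495
MTTF = 20.202

20.202


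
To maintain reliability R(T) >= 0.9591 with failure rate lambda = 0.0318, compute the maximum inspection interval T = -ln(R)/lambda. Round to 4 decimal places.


R_target = 0.9591
lambda = 0.0318
-ln(0.9591) = 0.0418
T = 0.0418 / 0.0318
T = 1.3132

1.3132


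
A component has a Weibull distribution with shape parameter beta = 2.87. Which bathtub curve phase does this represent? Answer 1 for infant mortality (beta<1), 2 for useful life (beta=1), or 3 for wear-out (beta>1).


beta = 2.87
Compare beta to 1:
beta < 1 => infant mortality (phase 1)
beta = 1 => useful life (phase 2)
beta > 1 => wear-out (phase 3)
Since beta = 2.87, this is wear-out (increasing failure rate)
Phase = 3

3


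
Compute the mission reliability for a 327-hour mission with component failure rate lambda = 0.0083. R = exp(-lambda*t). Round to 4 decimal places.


lambda = 0.0083
mission_time = 327
lambda * t = 0.0083 * 327 = 2.7141
R = exp(-2.7141)
R = 0.0663

0.0663


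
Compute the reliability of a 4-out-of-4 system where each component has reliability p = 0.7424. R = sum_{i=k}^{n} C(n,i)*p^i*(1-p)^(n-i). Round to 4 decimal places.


k = 4, n = 4, p = 0.7424
i=4: C(4,4)=1 * 0.7424^4 * 0.2576^0 = 0.3038
R = sum of terms = 0.3038

0.3038


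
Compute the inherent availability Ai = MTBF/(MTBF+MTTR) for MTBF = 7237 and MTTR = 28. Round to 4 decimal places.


MTBF = 7237
MTTR = 28
MTBF + MTTR = 7265
Ai = 7237 / 7265
Ai = 0.9961

0.9961


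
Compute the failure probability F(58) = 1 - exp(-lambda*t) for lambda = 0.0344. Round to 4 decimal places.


lambda = 0.0344, t = 58
lambda * t = 1.9952
exp(-1.9952) = 0.136
F(t) = 1 - 0.136
F(t) = 0.864

0.864


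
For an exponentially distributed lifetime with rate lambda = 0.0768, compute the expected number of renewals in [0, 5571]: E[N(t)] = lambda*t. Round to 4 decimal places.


lambda = 0.0768
t = 5571
E[N(t)] = lambda * t
E[N(t)] = 0.0768 * 5571
E[N(t)] = 427.8528

427.8528


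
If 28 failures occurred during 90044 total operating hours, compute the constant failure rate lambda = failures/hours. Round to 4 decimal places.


failures = 28
total_hours = 90044
lambda = 28 / 90044
lambda = 0.0003

0.0003


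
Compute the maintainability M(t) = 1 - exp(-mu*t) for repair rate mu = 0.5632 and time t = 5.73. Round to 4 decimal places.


mu = 0.5632, t = 5.73
mu * t = 0.5632 * 5.73 = 3.2271
exp(-3.2271) = 0.0397
M(t) = 1 - 0.0397
M(t) = 0.9603

0.9603


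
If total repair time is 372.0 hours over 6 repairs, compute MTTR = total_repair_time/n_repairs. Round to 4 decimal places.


total_repair_time = 372.0
n_repairs = 6
MTTR = 372.0 / 6
MTTR = 62.0

62.0


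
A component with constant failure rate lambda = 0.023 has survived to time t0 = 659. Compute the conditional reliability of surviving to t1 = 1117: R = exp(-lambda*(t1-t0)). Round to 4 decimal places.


lambda = 0.023
t0 = 659, t1 = 1117
t1 - t0 = 458
lambda * (t1-t0) = 0.023 * 458 = 10.534
R = exp(-10.534)
R = 0.0

0.0


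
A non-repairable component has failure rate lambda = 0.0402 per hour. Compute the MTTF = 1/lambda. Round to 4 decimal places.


lambda = 0.0402
MTTF = 1 / 0.0402
MTTF = 24.8756

24.8756


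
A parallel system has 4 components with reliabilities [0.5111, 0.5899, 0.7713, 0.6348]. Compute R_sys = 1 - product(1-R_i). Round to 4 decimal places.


Components: [0.5111, 0.5899, 0.7713, 0.6348]
(1 - 0.5111) = 0.4889, running product = 0.4889
(1 - 0.5899) = 0.4101, running product = 0.2005
(1 - 0.7713) = 0.2287, running product = 0.0459
(1 - 0.6348) = 0.3652, running product = 0.0167
Product of (1-R_i) = 0.0167
R_sys = 1 - 0.0167 = 0.9833

0.9833


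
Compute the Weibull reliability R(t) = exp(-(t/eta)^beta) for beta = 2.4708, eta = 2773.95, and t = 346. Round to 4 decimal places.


beta = 2.4708, eta = 2773.95, t = 346
t/eta = 346 / 2773.95 = 0.1247
(t/eta)^beta = 0.1247^2.4708 = 0.0058
R(t) = exp(-0.0058)
R(t) = 0.9942

0.9942


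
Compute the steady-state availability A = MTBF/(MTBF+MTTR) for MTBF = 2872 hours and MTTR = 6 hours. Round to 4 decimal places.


MTBF = 2872
MTTR = 6
MTBF + MTTR = 2878
A = 2872 / 2878
A = 0.9979

0.9979


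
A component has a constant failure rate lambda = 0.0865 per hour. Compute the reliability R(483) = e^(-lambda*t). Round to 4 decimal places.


lambda = 0.0865
t = 483
lambda * t = 41.7795
R(t) = e^(-41.7795)
R(t) = 0.0

0.0


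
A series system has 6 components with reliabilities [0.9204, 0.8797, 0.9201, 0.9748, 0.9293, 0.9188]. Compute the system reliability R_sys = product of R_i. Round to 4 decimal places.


Components: [0.9204, 0.8797, 0.9201, 0.9748, 0.9293, 0.9188]
After component 1 (R=0.9204): product = 0.9204
After component 2 (R=0.8797): product = 0.8097
After component 3 (R=0.9201): product = 0.745
After component 4 (R=0.9748): product = 0.7262
After component 5 (R=0.9293): product = 0.6749
After component 6 (R=0.9188): product = 0.6201
R_sys = 0.6201

0.6201


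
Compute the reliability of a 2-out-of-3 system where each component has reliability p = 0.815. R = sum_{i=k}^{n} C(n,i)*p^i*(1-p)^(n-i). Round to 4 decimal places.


k = 2, n = 3, p = 0.815
i=2: C(3,2)=3 * 0.815^2 * 0.185^1 = 0.3686
i=3: C(3,3)=1 * 0.815^3 * 0.185^0 = 0.5413
R = sum of terms = 0.91

0.91


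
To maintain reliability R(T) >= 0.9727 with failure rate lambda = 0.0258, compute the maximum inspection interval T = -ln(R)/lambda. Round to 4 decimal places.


R_target = 0.9727
lambda = 0.0258
-ln(0.9727) = 0.0277
T = 0.0277 / 0.0258
T = 1.0729

1.0729


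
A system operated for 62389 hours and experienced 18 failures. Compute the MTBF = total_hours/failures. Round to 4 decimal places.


total_hours = 62389
failures = 18
MTBF = 62389 / 18
MTBF = 3466.0556

3466.0556


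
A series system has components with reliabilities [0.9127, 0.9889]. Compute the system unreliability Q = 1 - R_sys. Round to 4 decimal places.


Components: [0.9127, 0.9889]
After component 1: product = 0.9127
After component 2: product = 0.9026
R_sys = 0.9026
Q = 1 - 0.9026 = 0.0974

0.0974


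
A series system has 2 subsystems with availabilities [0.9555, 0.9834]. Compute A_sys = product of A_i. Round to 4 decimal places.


Subsystems: [0.9555, 0.9834]
After subsystem 1 (A=0.9555): product = 0.9555
After subsystem 2 (A=0.9834): product = 0.9396
A_sys = 0.9396

0.9396


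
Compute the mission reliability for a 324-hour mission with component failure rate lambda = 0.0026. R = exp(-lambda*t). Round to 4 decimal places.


lambda = 0.0026
mission_time = 324
lambda * t = 0.0026 * 324 = 0.8424
R = exp(-0.8424)
R = 0.4307

0.4307


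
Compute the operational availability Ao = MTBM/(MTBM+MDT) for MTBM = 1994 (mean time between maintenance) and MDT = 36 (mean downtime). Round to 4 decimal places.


MTBM = 1994
MDT = 36
MTBM + MDT = 2030
Ao = 1994 / 2030
Ao = 0.9823

0.9823


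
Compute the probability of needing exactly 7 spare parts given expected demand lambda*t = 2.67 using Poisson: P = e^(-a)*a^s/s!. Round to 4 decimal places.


a = 2.67, s = 7
e^(-a) = e^(-2.67) = 0.0693
a^s = 2.67^7 = 967.3393
s! = 5040
P = 0.0693 * 967.3393 / 5040
P = 0.0133

0.0133


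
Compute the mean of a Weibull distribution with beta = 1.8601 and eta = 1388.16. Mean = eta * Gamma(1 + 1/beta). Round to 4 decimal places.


beta = 1.8601, eta = 1388.16
1/beta = 0.5376
1 + 1/beta = 1.5376
Gamma(1.5376) = 0.888
Mean = 1388.16 * 0.888
Mean = 1232.7197

1232.7197


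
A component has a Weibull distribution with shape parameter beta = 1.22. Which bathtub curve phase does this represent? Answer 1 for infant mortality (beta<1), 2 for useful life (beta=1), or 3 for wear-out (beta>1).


beta = 1.22
Compare beta to 1:
beta < 1 => infant mortality (phase 1)
beta = 1 => useful life (phase 2)
beta > 1 => wear-out (phase 3)
Since beta = 1.22, this is wear-out (increasing failure rate)
Phase = 3

3


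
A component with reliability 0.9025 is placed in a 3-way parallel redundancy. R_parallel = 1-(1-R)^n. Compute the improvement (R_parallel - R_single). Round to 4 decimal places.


R_single = 0.9025, n = 3
1 - R_single = 0.0975
(1 - R_single)^n = 0.0975^3 = 0.0009
R_parallel = 1 - 0.0009 = 0.9991
Improvement = 0.9991 - 0.9025
Improvement = 0.0966

0.0966


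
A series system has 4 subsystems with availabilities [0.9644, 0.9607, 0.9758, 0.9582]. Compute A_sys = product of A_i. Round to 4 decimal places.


Subsystems: [0.9644, 0.9607, 0.9758, 0.9582]
After subsystem 1 (A=0.9644): product = 0.9644
After subsystem 2 (A=0.9607): product = 0.9265
After subsystem 3 (A=0.9758): product = 0.9041
After subsystem 4 (A=0.9582): product = 0.8663
A_sys = 0.8663

0.8663


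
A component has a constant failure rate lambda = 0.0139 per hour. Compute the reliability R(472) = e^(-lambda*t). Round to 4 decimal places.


lambda = 0.0139
t = 472
lambda * t = 6.5608
R(t) = e^(-6.5608)
R(t) = 0.0014

0.0014


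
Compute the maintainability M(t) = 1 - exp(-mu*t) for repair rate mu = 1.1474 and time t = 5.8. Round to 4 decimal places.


mu = 1.1474, t = 5.8
mu * t = 1.1474 * 5.8 = 6.6549
exp(-6.6549) = 0.0013
M(t) = 1 - 0.0013
M(t) = 0.9987

0.9987


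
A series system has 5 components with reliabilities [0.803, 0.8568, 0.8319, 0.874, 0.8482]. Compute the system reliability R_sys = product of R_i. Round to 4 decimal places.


Components: [0.803, 0.8568, 0.8319, 0.874, 0.8482]
After component 1 (R=0.803): product = 0.803
After component 2 (R=0.8568): product = 0.688
After component 3 (R=0.8319): product = 0.5724
After component 4 (R=0.874): product = 0.5002
After component 5 (R=0.8482): product = 0.4243
R_sys = 0.4243

0.4243


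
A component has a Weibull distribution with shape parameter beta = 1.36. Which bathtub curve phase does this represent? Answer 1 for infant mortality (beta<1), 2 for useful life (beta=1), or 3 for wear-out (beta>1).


beta = 1.36
Compare beta to 1:
beta < 1 => infant mortality (phase 1)
beta = 1 => useful life (phase 2)
beta > 1 => wear-out (phase 3)
Since beta = 1.36, this is wear-out (increasing failure rate)
Phase = 3

3


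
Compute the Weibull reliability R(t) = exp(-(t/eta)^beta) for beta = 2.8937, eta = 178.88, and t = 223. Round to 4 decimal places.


beta = 2.8937, eta = 178.88, t = 223
t/eta = 223 / 178.88 = 1.2466
(t/eta)^beta = 1.2466^2.8937 = 1.8926
R(t) = exp(-1.8926)
R(t) = 0.1507

0.1507


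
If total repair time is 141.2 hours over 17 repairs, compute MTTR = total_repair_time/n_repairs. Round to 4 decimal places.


total_repair_time = 141.2
n_repairs = 17
MTTR = 141.2 / 17
MTTR = 8.3059

8.3059


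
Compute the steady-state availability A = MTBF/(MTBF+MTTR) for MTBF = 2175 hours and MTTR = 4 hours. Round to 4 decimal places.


MTBF = 2175
MTTR = 4
MTBF + MTTR = 2179
A = 2175 / 2179
A = 0.9982

0.9982


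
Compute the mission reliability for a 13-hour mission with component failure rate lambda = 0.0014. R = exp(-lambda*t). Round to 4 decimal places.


lambda = 0.0014
mission_time = 13
lambda * t = 0.0014 * 13 = 0.0182
R = exp(-0.0182)
R = 0.982

0.982


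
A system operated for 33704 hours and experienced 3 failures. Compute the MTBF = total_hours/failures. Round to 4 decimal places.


total_hours = 33704
failures = 3
MTBF = 33704 / 3
MTBF = 11234.6667

11234.6667


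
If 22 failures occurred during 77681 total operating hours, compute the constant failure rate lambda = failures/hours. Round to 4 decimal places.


failures = 22
total_hours = 77681
lambda = 22 / 77681
lambda = 0.0003

0.0003


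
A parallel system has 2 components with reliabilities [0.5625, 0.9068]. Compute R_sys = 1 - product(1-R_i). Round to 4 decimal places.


Components: [0.5625, 0.9068]
(1 - 0.5625) = 0.4375, running product = 0.4375
(1 - 0.9068) = 0.0932, running product = 0.0408
Product of (1-R_i) = 0.0408
R_sys = 1 - 0.0408 = 0.9592

0.9592


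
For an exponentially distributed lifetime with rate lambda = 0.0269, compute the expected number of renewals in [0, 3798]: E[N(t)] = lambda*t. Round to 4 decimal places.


lambda = 0.0269
t = 3798
E[N(t)] = lambda * t
E[N(t)] = 0.0269 * 3798
E[N(t)] = 102.1662

102.1662


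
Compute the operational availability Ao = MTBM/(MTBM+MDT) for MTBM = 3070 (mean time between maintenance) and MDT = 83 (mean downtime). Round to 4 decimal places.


MTBM = 3070
MDT = 83
MTBM + MDT = 3153
Ao = 3070 / 3153
Ao = 0.9737

0.9737


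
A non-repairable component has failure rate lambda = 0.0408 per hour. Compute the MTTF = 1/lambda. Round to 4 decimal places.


lambda = 0.0408
MTTF = 1 / 0.0408
MTTF = 24.5098

24.5098


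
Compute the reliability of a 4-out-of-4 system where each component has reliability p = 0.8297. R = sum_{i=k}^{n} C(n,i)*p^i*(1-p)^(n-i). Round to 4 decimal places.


k = 4, n = 4, p = 0.8297
i=4: C(4,4)=1 * 0.8297^4 * 0.1703^0 = 0.4739
R = sum of terms = 0.4739

0.4739


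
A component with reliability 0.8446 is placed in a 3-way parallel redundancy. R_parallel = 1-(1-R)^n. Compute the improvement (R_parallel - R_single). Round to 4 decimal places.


R_single = 0.8446, n = 3
1 - R_single = 0.1554
(1 - R_single)^n = 0.1554^3 = 0.0038
R_parallel = 1 - 0.0038 = 0.9962
Improvement = 0.9962 - 0.8446
Improvement = 0.1516

0.1516


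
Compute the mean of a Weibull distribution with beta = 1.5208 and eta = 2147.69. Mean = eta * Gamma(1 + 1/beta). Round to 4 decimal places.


beta = 1.5208, eta = 2147.69
1/beta = 0.6575
1 + 1/beta = 1.6575
Gamma(1.6575) = 0.9013
Mean = 2147.69 * 0.9013
Mean = 1935.6721

1935.6721


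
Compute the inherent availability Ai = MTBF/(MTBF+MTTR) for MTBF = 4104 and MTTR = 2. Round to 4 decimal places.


MTBF = 4104
MTTR = 2
MTBF + MTTR = 4106
Ai = 4104 / 4106
Ai = 0.9995

0.9995


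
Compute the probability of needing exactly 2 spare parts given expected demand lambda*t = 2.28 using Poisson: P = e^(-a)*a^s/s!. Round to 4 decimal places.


a = 2.28, s = 2
e^(-a) = e^(-2.28) = 0.1023
a^s = 2.28^2 = 5.1984
s! = 2
P = 0.1023 * 5.1984 / 2
P = 0.2659

0.2659


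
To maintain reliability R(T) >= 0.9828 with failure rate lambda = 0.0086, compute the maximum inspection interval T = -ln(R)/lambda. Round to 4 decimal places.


R_target = 0.9828
lambda = 0.0086
-ln(0.9828) = 0.0173
T = 0.0173 / 0.0086
T = 2.0174

2.0174


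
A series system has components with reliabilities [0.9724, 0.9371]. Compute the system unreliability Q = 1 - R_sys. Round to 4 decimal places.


Components: [0.9724, 0.9371]
After component 1: product = 0.9724
After component 2: product = 0.9112
R_sys = 0.9112
Q = 1 - 0.9112 = 0.0888

0.0888


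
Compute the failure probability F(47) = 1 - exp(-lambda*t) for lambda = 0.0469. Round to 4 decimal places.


lambda = 0.0469, t = 47
lambda * t = 2.2043
exp(-2.2043) = 0.1103
F(t) = 1 - 0.1103
F(t) = 0.8897

0.8897


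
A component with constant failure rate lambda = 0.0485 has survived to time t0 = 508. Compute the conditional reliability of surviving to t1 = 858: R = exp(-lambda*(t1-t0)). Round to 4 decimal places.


lambda = 0.0485
t0 = 508, t1 = 858
t1 - t0 = 350
lambda * (t1-t0) = 0.0485 * 350 = 16.975
R = exp(-16.975)
R = 0.0

0.0


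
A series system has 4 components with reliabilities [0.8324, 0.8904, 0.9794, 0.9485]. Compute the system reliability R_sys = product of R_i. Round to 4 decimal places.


Components: [0.8324, 0.8904, 0.9794, 0.9485]
After component 1 (R=0.8324): product = 0.8324
After component 2 (R=0.8904): product = 0.7412
After component 3 (R=0.9794): product = 0.7259
After component 4 (R=0.9485): product = 0.6885
R_sys = 0.6885

0.6885


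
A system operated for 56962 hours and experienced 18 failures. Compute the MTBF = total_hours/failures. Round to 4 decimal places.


total_hours = 56962
failures = 18
MTBF = 56962 / 18
MTBF = 3164.5556

3164.5556


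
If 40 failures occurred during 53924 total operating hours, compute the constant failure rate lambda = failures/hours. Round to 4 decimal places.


failures = 40
total_hours = 53924
lambda = 40 / 53924
lambda = 0.0007

0.0007


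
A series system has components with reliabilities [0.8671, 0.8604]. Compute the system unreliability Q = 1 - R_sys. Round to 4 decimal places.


Components: [0.8671, 0.8604]
After component 1: product = 0.8671
After component 2: product = 0.7461
R_sys = 0.7461
Q = 1 - 0.7461 = 0.2539

0.2539


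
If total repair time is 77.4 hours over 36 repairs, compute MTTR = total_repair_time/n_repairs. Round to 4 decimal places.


total_repair_time = 77.4
n_repairs = 36
MTTR = 77.4 / 36
MTTR = 2.15

2.15


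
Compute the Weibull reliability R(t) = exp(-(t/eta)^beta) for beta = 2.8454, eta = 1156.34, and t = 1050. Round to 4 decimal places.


beta = 2.8454, eta = 1156.34, t = 1050
t/eta = 1050 / 1156.34 = 0.908
(t/eta)^beta = 0.908^2.8454 = 0.76
R(t) = exp(-0.76)
R(t) = 0.4677

0.4677


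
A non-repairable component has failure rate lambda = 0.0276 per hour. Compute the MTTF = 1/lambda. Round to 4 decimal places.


lambda = 0.0276
MTTF = 1 / 0.0276
MTTF = 36.2319

36.2319


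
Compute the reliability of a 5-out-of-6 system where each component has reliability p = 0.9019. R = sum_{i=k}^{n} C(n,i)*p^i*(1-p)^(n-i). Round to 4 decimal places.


k = 5, n = 6, p = 0.9019
i=5: C(6,5)=6 * 0.9019^5 * 0.0981^1 = 0.3512
i=6: C(6,6)=1 * 0.9019^6 * 0.0981^0 = 0.5382
R = sum of terms = 0.8895

0.8895


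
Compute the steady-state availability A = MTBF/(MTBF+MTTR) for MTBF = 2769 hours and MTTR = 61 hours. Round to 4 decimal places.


MTBF = 2769
MTTR = 61
MTBF + MTTR = 2830
A = 2769 / 2830
A = 0.9784

0.9784


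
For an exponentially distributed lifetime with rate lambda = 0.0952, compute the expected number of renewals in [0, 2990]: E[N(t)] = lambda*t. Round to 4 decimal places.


lambda = 0.0952
t = 2990
E[N(t)] = lambda * t
E[N(t)] = 0.0952 * 2990
E[N(t)] = 284.648

284.648


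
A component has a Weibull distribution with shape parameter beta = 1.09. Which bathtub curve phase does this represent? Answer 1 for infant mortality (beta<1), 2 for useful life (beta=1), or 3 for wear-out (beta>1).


beta = 1.09
Compare beta to 1:
beta < 1 => infant mortality (phase 1)
beta = 1 => useful life (phase 2)
beta > 1 => wear-out (phase 3)
Since beta = 1.09, this is wear-out (increasing failure rate)
Phase = 3

3


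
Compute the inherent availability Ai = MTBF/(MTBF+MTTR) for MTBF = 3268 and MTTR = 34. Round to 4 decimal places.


MTBF = 3268
MTTR = 34
MTBF + MTTR = 3302
Ai = 3268 / 3302
Ai = 0.9897

0.9897


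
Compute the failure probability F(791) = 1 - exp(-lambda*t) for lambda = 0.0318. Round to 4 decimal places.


lambda = 0.0318, t = 791
lambda * t = 25.1538
exp(-25.1538) = 0.0
F(t) = 1 - 0.0
F(t) = 1.0

1.0


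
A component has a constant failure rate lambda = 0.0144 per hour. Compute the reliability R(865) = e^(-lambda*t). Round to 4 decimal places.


lambda = 0.0144
t = 865
lambda * t = 12.456
R(t) = e^(-12.456)
R(t) = 0.0

0.0


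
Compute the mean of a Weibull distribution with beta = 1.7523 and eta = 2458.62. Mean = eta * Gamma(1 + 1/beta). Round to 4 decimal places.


beta = 1.7523, eta = 2458.62
1/beta = 0.5707
1 + 1/beta = 1.5707
Gamma(1.5707) = 0.8906
Mean = 2458.62 * 0.8906
Mean = 2189.5249

2189.5249


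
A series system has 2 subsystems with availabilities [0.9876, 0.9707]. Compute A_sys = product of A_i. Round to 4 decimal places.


Subsystems: [0.9876, 0.9707]
After subsystem 1 (A=0.9876): product = 0.9876
After subsystem 2 (A=0.9707): product = 0.9587
A_sys = 0.9587

0.9587


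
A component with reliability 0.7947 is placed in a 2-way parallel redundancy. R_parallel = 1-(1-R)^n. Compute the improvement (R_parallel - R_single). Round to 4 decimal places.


R_single = 0.7947, n = 2
1 - R_single = 0.2053
(1 - R_single)^n = 0.2053^2 = 0.0421
R_parallel = 1 - 0.0421 = 0.9579
Improvement = 0.9579 - 0.7947
Improvement = 0.1632

0.1632


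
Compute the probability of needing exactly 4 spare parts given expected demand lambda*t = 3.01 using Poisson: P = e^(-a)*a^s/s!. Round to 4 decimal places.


a = 3.01, s = 4
e^(-a) = e^(-3.01) = 0.0493
a^s = 3.01^4 = 82.0854
s! = 24
P = 0.0493 * 82.0854 / 24
P = 0.1686

0.1686


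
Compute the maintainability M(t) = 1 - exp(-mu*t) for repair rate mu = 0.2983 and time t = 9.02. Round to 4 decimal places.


mu = 0.2983, t = 9.02
mu * t = 0.2983 * 9.02 = 2.6907
exp(-2.6907) = 0.0678
M(t) = 1 - 0.0678
M(t) = 0.9322

0.9322


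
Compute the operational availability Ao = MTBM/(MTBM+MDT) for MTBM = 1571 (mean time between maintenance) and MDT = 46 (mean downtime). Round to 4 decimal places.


MTBM = 1571
MDT = 46
MTBM + MDT = 1617
Ao = 1571 / 1617
Ao = 0.9716

0.9716


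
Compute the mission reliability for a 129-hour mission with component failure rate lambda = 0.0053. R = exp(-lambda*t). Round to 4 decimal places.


lambda = 0.0053
mission_time = 129
lambda * t = 0.0053 * 129 = 0.6837
R = exp(-0.6837)
R = 0.5047

0.5047


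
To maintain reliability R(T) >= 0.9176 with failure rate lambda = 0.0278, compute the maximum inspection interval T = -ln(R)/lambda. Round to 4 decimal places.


R_target = 0.9176
lambda = 0.0278
-ln(0.9176) = 0.086
T = 0.086 / 0.0278
T = 3.0933

3.0933


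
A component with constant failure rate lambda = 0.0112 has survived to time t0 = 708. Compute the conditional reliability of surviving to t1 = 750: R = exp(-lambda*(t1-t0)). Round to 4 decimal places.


lambda = 0.0112
t0 = 708, t1 = 750
t1 - t0 = 42
lambda * (t1-t0) = 0.0112 * 42 = 0.4704
R = exp(-0.4704)
R = 0.6248

0.6248


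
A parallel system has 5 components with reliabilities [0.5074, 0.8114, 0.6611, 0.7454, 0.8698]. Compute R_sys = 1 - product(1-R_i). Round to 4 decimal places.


Components: [0.5074, 0.8114, 0.6611, 0.7454, 0.8698]
(1 - 0.5074) = 0.4926, running product = 0.4926
(1 - 0.8114) = 0.1886, running product = 0.0929
(1 - 0.6611) = 0.3389, running product = 0.0315
(1 - 0.7454) = 0.2546, running product = 0.008
(1 - 0.8698) = 0.1302, running product = 0.001
Product of (1-R_i) = 0.001
R_sys = 1 - 0.001 = 0.999

0.999


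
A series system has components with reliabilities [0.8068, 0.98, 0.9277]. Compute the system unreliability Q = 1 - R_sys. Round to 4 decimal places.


Components: [0.8068, 0.98, 0.9277]
After component 1: product = 0.8068
After component 2: product = 0.7907
After component 3: product = 0.7335
R_sys = 0.7335
Q = 1 - 0.7335 = 0.2665

0.2665


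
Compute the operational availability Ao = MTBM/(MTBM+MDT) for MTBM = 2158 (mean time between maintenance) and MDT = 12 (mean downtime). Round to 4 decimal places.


MTBM = 2158
MDT = 12
MTBM + MDT = 2170
Ao = 2158 / 2170
Ao = 0.9945

0.9945


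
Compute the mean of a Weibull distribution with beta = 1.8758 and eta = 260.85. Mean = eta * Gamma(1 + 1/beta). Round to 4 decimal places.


beta = 1.8758, eta = 260.85
1/beta = 0.5331
1 + 1/beta = 1.5331
Gamma(1.5331) = 0.8877
Mean = 260.85 * 0.8877
Mean = 231.5692

231.5692


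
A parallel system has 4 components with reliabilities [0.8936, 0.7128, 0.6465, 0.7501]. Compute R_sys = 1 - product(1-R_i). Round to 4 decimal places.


Components: [0.8936, 0.7128, 0.6465, 0.7501]
(1 - 0.8936) = 0.1064, running product = 0.1064
(1 - 0.7128) = 0.2872, running product = 0.0306
(1 - 0.6465) = 0.3535, running product = 0.0108
(1 - 0.7501) = 0.2499, running product = 0.0027
Product of (1-R_i) = 0.0027
R_sys = 1 - 0.0027 = 0.9973

0.9973


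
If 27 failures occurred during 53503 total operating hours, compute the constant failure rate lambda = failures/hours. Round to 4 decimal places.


failures = 27
total_hours = 53503
lambda = 27 / 53503
lambda = 0.0005

0.0005


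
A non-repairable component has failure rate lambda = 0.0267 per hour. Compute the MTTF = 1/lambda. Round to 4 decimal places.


lambda = 0.0267
MTTF = 1 / 0.0267
MTTF = 37.4532

37.4532


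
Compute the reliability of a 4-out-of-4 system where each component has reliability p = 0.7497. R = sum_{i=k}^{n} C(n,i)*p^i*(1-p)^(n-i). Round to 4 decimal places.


k = 4, n = 4, p = 0.7497
i=4: C(4,4)=1 * 0.7497^4 * 0.2503^0 = 0.3159
R = sum of terms = 0.3159

0.3159


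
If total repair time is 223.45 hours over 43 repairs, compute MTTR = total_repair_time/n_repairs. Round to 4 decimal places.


total_repair_time = 223.45
n_repairs = 43
MTTR = 223.45 / 43
MTTR = 5.1965

5.1965


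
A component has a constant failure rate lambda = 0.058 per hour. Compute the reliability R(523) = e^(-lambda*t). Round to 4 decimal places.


lambda = 0.058
t = 523
lambda * t = 30.334
R(t) = e^(-30.334)
R(t) = 0.0

0.0


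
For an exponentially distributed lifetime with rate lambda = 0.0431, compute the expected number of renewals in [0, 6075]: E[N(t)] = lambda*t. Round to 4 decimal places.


lambda = 0.0431
t = 6075
E[N(t)] = lambda * t
E[N(t)] = 0.0431 * 6075
E[N(t)] = 261.8325

261.8325


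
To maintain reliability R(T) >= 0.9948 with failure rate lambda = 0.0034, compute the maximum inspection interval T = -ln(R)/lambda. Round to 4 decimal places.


R_target = 0.9948
lambda = 0.0034
-ln(0.9948) = 0.0052
T = 0.0052 / 0.0034
T = 1.5334

1.5334


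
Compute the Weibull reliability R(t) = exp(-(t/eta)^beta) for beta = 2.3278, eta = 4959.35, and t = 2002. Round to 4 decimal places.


beta = 2.3278, eta = 4959.35, t = 2002
t/eta = 2002 / 4959.35 = 0.4037
(t/eta)^beta = 0.4037^2.3278 = 0.121
R(t) = exp(-0.121)
R(t) = 0.886

0.886


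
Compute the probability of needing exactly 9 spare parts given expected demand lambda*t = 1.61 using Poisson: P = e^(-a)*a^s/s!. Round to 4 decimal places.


a = 1.61, s = 9
e^(-a) = e^(-1.61) = 0.1999
a^s = 1.61^9 = 72.683
s! = 362880
P = 0.1999 * 72.683 / 362880
P = 0.0

0.0


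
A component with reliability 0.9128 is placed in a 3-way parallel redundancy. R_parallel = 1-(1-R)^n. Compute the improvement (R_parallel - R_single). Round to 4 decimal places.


R_single = 0.9128, n = 3
1 - R_single = 0.0872
(1 - R_single)^n = 0.0872^3 = 0.0007
R_parallel = 1 - 0.0007 = 0.9993
Improvement = 0.9993 - 0.9128
Improvement = 0.0865

0.0865


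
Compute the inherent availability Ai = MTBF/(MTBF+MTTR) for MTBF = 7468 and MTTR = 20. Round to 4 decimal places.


MTBF = 7468
MTTR = 20
MTBF + MTTR = 7488
Ai = 7468 / 7488
Ai = 0.9973

0.9973


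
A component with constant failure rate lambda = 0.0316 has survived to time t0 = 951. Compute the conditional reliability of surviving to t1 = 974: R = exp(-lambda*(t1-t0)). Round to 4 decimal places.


lambda = 0.0316
t0 = 951, t1 = 974
t1 - t0 = 23
lambda * (t1-t0) = 0.0316 * 23 = 0.7268
R = exp(-0.7268)
R = 0.4835

0.4835


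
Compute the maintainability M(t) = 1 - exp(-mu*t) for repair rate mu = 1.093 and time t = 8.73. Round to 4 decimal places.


mu = 1.093, t = 8.73
mu * t = 1.093 * 8.73 = 9.5419
exp(-9.5419) = 0.0001
M(t) = 1 - 0.0001
M(t) = 0.9999

0.9999


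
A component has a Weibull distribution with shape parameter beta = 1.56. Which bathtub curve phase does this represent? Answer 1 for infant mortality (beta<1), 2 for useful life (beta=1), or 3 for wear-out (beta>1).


beta = 1.56
Compare beta to 1:
beta < 1 => infant mortality (phase 1)
beta = 1 => useful life (phase 2)
beta > 1 => wear-out (phase 3)
Since beta = 1.56, this is wear-out (increasing failure rate)
Phase = 3

3


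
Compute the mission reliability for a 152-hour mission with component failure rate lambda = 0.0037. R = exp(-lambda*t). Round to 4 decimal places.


lambda = 0.0037
mission_time = 152
lambda * t = 0.0037 * 152 = 0.5624
R = exp(-0.5624)
R = 0.5698

0.5698


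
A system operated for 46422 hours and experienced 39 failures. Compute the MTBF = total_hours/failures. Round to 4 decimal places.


total_hours = 46422
failures = 39
MTBF = 46422 / 39
MTBF = 1190.3077

1190.3077


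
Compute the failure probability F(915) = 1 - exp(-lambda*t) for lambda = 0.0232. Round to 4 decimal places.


lambda = 0.0232, t = 915
lambda * t = 21.228
exp(-21.228) = 0.0
F(t) = 1 - 0.0
F(t) = 1.0

1.0


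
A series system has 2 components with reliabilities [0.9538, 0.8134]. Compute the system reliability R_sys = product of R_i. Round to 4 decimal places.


Components: [0.9538, 0.8134]
After component 1 (R=0.9538): product = 0.9538
After component 2 (R=0.8134): product = 0.7758
R_sys = 0.7758

0.7758


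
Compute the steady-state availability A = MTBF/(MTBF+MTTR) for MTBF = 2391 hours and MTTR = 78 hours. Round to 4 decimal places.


MTBF = 2391
MTTR = 78
MTBF + MTTR = 2469
A = 2391 / 2469
A = 0.9684

0.9684


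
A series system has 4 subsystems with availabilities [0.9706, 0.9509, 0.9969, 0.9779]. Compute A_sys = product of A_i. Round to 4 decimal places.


Subsystems: [0.9706, 0.9509, 0.9969, 0.9779]
After subsystem 1 (A=0.9706): product = 0.9706
After subsystem 2 (A=0.9509): product = 0.9229
After subsystem 3 (A=0.9969): product = 0.9201
After subsystem 4 (A=0.9779): product = 0.8997
A_sys = 0.8997

0.8997


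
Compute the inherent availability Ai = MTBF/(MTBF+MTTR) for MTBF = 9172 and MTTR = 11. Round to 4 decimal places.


MTBF = 9172
MTTR = 11
MTBF + MTTR = 9183
Ai = 9172 / 9183
Ai = 0.9988

0.9988


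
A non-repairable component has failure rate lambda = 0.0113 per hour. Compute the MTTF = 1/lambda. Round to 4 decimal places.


lambda = 0.0113
MTTF = 1 / 0.0113
MTTF = 88.4956

88.4956


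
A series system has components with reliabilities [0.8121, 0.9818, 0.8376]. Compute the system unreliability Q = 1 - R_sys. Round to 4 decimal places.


Components: [0.8121, 0.9818, 0.8376]
After component 1: product = 0.8121
After component 2: product = 0.7973
After component 3: product = 0.6678
R_sys = 0.6678
Q = 1 - 0.6678 = 0.3322

0.3322


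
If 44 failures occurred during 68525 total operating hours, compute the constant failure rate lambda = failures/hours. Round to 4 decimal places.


failures = 44
total_hours = 68525
lambda = 44 / 68525
lambda = 0.0006

0.0006


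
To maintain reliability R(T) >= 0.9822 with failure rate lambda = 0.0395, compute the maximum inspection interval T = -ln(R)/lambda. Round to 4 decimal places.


R_target = 0.9822
lambda = 0.0395
-ln(0.9822) = 0.018
T = 0.018 / 0.0395
T = 0.4547

0.4547


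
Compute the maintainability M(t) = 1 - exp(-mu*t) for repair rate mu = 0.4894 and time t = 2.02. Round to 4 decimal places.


mu = 0.4894, t = 2.02
mu * t = 0.4894 * 2.02 = 0.9886
exp(-0.9886) = 0.3721
M(t) = 1 - 0.3721
M(t) = 0.6279

0.6279


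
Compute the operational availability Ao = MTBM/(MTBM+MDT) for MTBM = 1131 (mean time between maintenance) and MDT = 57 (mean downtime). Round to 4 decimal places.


MTBM = 1131
MDT = 57
MTBM + MDT = 1188
Ao = 1131 / 1188
Ao = 0.952

0.952


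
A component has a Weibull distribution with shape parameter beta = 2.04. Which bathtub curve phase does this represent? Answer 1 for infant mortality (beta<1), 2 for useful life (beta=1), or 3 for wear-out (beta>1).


beta = 2.04
Compare beta to 1:
beta < 1 => infant mortality (phase 1)
beta = 1 => useful life (phase 2)
beta > 1 => wear-out (phase 3)
Since beta = 2.04, this is wear-out (increasing failure rate)
Phase = 3

3


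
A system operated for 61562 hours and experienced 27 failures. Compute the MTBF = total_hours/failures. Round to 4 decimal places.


total_hours = 61562
failures = 27
MTBF = 61562 / 27
MTBF = 2280.0741

2280.0741


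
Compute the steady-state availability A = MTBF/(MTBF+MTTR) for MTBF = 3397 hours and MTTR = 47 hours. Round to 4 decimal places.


MTBF = 3397
MTTR = 47
MTBF + MTTR = 3444
A = 3397 / 3444
A = 0.9864

0.9864


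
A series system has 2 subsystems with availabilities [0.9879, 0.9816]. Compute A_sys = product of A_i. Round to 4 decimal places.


Subsystems: [0.9879, 0.9816]
After subsystem 1 (A=0.9879): product = 0.9879
After subsystem 2 (A=0.9816): product = 0.9697
A_sys = 0.9697

0.9697


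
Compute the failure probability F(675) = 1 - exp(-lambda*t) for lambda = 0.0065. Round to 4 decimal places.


lambda = 0.0065, t = 675
lambda * t = 4.3875
exp(-4.3875) = 0.0124
F(t) = 1 - 0.0124
F(t) = 0.9876

0.9876


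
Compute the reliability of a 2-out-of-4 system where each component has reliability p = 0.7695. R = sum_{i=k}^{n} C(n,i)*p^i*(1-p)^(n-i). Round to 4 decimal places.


k = 2, n = 4, p = 0.7695
i=2: C(4,2)=6 * 0.7695^2 * 0.2305^2 = 0.1888
i=3: C(4,3)=4 * 0.7695^3 * 0.2305^1 = 0.4201
i=4: C(4,4)=1 * 0.7695^4 * 0.2305^0 = 0.3506
R = sum of terms = 0.9595

0.9595


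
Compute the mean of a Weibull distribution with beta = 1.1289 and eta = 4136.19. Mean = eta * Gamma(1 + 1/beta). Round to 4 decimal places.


beta = 1.1289, eta = 4136.19
1/beta = 0.8858
1 + 1/beta = 1.8858
Gamma(1.8858) = 0.957
Mean = 4136.19 * 0.957
Mean = 3958.277

3958.277


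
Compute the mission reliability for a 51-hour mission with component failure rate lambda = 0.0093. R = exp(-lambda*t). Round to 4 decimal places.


lambda = 0.0093
mission_time = 51
lambda * t = 0.0093 * 51 = 0.4743
R = exp(-0.4743)
R = 0.6223

0.6223


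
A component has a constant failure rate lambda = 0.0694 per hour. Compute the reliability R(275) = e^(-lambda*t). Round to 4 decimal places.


lambda = 0.0694
t = 275
lambda * t = 19.085
R(t) = e^(-19.085)
R(t) = 0.0

0.0


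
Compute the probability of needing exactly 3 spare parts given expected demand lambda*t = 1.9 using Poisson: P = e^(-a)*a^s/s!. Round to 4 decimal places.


a = 1.9, s = 3
e^(-a) = e^(-1.9) = 0.1496
a^s = 1.9^3 = 6.859
s! = 6
P = 0.1496 * 6.859 / 6
P = 0.171

0.171


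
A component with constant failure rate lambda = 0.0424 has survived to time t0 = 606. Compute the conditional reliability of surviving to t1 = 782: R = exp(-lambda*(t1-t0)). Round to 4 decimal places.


lambda = 0.0424
t0 = 606, t1 = 782
t1 - t0 = 176
lambda * (t1-t0) = 0.0424 * 176 = 7.4624
R = exp(-7.4624)
R = 0.0006

0.0006


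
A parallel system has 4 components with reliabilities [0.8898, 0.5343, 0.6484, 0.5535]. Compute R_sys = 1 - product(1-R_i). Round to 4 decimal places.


Components: [0.8898, 0.5343, 0.6484, 0.5535]
(1 - 0.8898) = 0.1102, running product = 0.1102
(1 - 0.5343) = 0.4657, running product = 0.0513
(1 - 0.6484) = 0.3516, running product = 0.018
(1 - 0.5535) = 0.4465, running product = 0.0081
Product of (1-R_i) = 0.0081
R_sys = 1 - 0.0081 = 0.9919

0.9919


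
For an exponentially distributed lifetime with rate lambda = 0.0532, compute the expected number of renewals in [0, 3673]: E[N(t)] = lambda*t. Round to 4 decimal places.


lambda = 0.0532
t = 3673
E[N(t)] = lambda * t
E[N(t)] = 0.0532 * 3673
E[N(t)] = 195.4036

195.4036
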